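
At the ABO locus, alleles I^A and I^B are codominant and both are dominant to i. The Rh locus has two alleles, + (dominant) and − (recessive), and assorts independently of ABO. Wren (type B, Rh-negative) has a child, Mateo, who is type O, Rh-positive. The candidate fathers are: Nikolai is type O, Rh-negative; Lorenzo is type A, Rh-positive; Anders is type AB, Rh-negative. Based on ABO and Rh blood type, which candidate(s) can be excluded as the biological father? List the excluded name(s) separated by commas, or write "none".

A candidate is excluded only if no genotype consistent with his phenotype could produce a type O, Rh-positive child with a type B, Rh-negative mother.
Nikolai (type O, Rh-): no genotype consistent with that phenotype can produce a type-O Rh+ child with a type-B mother.
Anders (type AB, Rh-): no genotype consistent with that phenotype can produce a type-O Rh+ child with a type-B mother.

Nikolai, Anders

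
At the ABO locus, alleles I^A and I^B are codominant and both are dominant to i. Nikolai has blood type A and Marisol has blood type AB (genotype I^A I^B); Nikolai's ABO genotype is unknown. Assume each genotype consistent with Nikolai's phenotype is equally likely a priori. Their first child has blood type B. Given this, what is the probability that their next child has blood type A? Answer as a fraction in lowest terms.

Possible genotypes: Nikolai ∈ {I^A I^A, I^A i}; Marisol ∈ {I^A I^B}.
Weight each parental genotype pair by prior × P(type-B child):
  I^A i × I^A I^B: posterior weight 1; P(next child type A) = 1/2.
Weighted sum = 1/2.

1/2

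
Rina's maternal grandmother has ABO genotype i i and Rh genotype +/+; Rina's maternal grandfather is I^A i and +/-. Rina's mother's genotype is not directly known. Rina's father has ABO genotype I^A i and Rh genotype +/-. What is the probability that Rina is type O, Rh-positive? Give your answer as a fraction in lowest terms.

21/64

Rina's mother's ABO genotype from i i × I^A i: 1/2 I^A i, 1/2 i i.
Crossing each possibility with the father I^A i and summing P(type O): 1/2·1/4 + 1/2·1/2 = 3/8.
Similarly for Rh via the mother's Rh distribution: P(Rh+) = 7/8.
Independent loci: 3/8 × 7/8 = 21/64.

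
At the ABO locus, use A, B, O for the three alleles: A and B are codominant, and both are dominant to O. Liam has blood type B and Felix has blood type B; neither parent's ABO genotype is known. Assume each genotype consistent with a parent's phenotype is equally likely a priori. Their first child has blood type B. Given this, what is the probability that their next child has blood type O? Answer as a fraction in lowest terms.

1/20

Possible genotypes: Liam ∈ {BB, BO}; Felix ∈ {BB, BO}.
Weight each parental genotype pair by prior × P(type-B child):
  BB × BB: posterior weight 4/15; P(next child type O) = 0.
  BB × BO: posterior weight 4/15; P(next child type O) = 0.
  BO × BB: posterior weight 4/15; P(next child type O) = 0.
  BO × BO: posterior weight 1/5; P(next child type O) = 1/4.
Weighted sum = 1/20.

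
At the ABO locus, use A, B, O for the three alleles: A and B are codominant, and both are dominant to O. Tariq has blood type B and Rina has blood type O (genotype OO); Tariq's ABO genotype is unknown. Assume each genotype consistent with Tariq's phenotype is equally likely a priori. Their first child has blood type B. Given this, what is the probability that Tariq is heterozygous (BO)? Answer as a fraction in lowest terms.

1/3

Possible genotypes: Tariq ∈ {BB, BO}; Rina ∈ {OO}.
Weight each parental genotype pair by prior × P(type-B child):
  BB × OO: posterior weight 2/3.
  BO × OO: posterior weight 1/3.
Sum the posterior weight over pairs where Tariq is BO: 1/3.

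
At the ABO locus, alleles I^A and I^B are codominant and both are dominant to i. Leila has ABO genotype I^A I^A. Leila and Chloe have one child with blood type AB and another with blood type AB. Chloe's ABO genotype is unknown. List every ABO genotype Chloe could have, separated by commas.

I^A I^B, I^B I^B, I^B i

For each candidate genotype of Chloe, check whether crossing it with I^A I^A can produce every observed child phenotype.
  I^A I^A → possible child types {A} ✗
  I^A I^B → possible child types {A, AB} ✓
  I^A i → possible child types {A} ✗
  I^B I^B → possible child types {AB} ✓
  I^B i → possible child types {A, AB} ✓
  i i → possible child types {A} ✗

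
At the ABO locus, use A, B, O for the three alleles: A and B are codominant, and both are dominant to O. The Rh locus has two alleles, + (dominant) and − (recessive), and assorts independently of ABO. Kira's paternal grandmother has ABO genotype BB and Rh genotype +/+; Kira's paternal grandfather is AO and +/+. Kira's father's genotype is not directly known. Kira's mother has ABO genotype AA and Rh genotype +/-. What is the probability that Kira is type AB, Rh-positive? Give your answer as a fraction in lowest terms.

1/2

Kira's father's ABO genotype from BB × AO: 1/2 AB, 1/2 BO.
Crossing each possibility with the mother AA and summing P(type AB): 1/2·1/2 + 1/2·1/2 = 1/2.
Similarly for Rh via the father's Rh distribution: P(Rh+) = 1.
Independent loci: 1/2 × 1 = 1/2.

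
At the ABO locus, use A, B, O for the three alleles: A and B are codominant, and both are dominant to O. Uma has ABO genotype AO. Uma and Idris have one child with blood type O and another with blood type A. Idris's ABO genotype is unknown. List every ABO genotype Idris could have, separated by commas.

For each candidate genotype of Idris, check whether crossing it with AO can produce every observed child phenotype.
  AA → possible child types {A} ✗
  AB → possible child types {A, B, AB} ✗
  AO → possible child types {O, A} ✓
  BB → possible child types {B, AB} ✗
  BO → possible child types {O, A, B, AB} ✓
  OO → possible child types {O, A} ✓

AO, BO, OO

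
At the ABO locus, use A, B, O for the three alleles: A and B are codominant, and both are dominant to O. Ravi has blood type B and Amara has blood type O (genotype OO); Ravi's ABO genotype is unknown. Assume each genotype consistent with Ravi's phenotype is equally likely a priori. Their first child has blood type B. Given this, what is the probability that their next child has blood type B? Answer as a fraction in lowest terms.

5/6

Possible genotypes: Ravi ∈ {BB, BO}; Amara ∈ {OO}.
Weight each parental genotype pair by prior × P(type-B child):
  BB × OO: posterior weight 2/3; P(next child type B) = 1.
  BO × OO: posterior weight 1/3; P(next child type B) = 1/2.
Weighted sum = 5/6.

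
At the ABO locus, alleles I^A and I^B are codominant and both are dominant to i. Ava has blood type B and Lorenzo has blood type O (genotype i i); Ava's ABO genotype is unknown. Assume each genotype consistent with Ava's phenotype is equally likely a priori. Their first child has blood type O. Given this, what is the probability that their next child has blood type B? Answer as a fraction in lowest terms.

Possible genotypes: Ava ∈ {I^B I^B, I^B i}; Lorenzo ∈ {i i}.
Weight each parental genotype pair by prior × P(type-O child):
  I^B i × i i: posterior weight 1; P(next child type B) = 1/2.
Weighted sum = 1/2.

1/2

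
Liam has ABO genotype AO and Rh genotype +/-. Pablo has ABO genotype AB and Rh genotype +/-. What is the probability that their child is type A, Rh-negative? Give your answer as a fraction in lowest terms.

1/8

ABO cross AO × AB → offspring phenotypes: 1/2 A, 1/4 B, 1/4 AB.
Rh cross +/- × +/- → 3/4 Rh+, 1/4 Rh-.
Independent loci: P(type A, Rh-negative) = 1/2 × 1/4 = 1/8.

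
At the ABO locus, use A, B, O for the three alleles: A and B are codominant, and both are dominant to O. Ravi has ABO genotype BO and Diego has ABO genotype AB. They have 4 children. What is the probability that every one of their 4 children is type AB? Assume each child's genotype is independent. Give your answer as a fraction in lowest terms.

ABO cross BO × AB → 1/4 A, 1/2 B, 1/4 AB.
So P(type AB) = 1/4 per child.
All 4 independent: (1/4)^4 = 1/256.

1/256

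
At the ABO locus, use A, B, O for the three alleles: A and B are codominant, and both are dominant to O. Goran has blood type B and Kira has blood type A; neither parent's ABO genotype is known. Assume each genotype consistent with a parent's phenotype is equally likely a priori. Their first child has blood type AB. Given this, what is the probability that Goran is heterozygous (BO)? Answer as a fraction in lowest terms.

1/3

Possible genotypes: Goran ∈ {BB, BO}; Kira ∈ {AA, AO}.
Weight each parental genotype pair by prior × P(type-AB child):
  BB × AA: posterior weight 4/9.
  BB × AO: posterior weight 2/9.
  BO × AA: posterior weight 2/9.
  BO × AO: posterior weight 1/9.
Sum the posterior weight over pairs where Goran is BO: 1/3.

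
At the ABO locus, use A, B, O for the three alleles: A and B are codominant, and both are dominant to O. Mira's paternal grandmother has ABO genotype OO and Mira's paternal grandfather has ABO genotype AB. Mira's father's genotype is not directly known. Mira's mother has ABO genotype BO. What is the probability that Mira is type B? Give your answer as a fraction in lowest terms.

Mira's father's ABO genotype from OO × AB: 1/2 AO, 1/2 BO.
Crossing each possibility with the mother BO and summing P(type B): 1/2·1/4 + 1/2·3/4 = 1/2.

1/2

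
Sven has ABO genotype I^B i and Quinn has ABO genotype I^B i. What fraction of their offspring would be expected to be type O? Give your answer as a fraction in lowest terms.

1/4

ABO cross I^B i × I^B i → offspring phenotypes: 1/4 O, 3/4 B.
So P(type O) = 1/4.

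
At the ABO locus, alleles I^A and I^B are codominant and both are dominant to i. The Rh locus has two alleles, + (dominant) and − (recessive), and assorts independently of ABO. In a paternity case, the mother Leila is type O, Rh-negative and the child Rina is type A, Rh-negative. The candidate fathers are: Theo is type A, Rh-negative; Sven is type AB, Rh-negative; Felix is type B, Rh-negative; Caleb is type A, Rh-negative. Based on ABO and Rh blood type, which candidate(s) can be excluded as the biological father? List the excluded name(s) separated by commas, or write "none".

Felix

A candidate is excluded only if no genotype consistent with his phenotype could produce a type A, Rh-negative child with a type O, Rh-negative mother.
Felix (type B, Rh-): no genotype consistent with that phenotype can produce a type-A Rh- child with a type-O mother.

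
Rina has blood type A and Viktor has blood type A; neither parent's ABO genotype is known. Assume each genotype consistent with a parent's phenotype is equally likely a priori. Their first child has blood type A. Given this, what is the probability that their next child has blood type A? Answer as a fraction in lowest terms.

Possible genotypes: Rina ∈ {AA, AO}; Viktor ∈ {AA, AO}.
Weight each parental genotype pair by prior × P(type-A child):
  AA × AA: posterior weight 4/15; P(next child type A) = 1.
  AA × AO: posterior weight 4/15; P(next child type A) = 1.
  AO × AA: posterior weight 4/15; P(next child type A) = 1.
  AO × AO: posterior weight 1/5; P(next child type A) = 3/4.
Weighted sum = 19/20.

19/20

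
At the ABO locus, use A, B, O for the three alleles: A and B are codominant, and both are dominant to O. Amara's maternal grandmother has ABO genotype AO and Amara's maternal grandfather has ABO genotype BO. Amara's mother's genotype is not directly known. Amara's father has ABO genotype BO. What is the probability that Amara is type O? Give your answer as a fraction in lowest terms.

Amara's mother's ABO genotype from AO × BO: 1/4 AB, 1/4 AO, 1/4 BO, 1/4 OO.
Crossing each possibility with the father BO and summing P(type O): 1/4·0 + 1/4·1/4 + 1/4·1/4 + 1/4·1/2 = 1/4.

1/4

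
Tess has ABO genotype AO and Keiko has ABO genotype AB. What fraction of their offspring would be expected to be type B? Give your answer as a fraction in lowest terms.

ABO cross AO × AB → offspring phenotypes: 1/2 A, 1/4 B, 1/4 AB.
So P(type B) = 1/4.

1/4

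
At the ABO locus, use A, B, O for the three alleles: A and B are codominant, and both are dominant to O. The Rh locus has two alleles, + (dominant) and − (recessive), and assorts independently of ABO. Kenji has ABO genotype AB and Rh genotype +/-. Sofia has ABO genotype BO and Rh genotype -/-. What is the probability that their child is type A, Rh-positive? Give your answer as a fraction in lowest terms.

1/8

ABO cross AB × BO → offspring phenotypes: 1/4 A, 1/2 B, 1/4 AB.
Rh cross +/- × -/- → 1/2 Rh+, 1/2 Rh-.
Independent loci: P(type A, Rh-positive) = 1/4 × 1/2 = 1/8.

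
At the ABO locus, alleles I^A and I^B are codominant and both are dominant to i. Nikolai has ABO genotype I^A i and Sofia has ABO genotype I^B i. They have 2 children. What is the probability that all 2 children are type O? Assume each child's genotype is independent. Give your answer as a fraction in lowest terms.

1/16

ABO cross I^A i × I^B i → 1/4 O, 1/4 A, 1/4 B, 1/4 AB.
So P(type O) = 1/4 per child.
All 2 independent: (1/4)^2 = 1/16.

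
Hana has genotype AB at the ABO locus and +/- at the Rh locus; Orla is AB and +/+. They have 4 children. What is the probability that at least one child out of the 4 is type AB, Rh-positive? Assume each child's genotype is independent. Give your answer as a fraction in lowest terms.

15/16

ABO cross AB × AB → 1/4 A, 1/4 B, 1/2 AB.
Rh cross +/- × +/+ → 1 Rh+; so P(type AB, Rh-positive) = 1/2 × 1 = 1/2 per child.
P(none) = (1/2)^4 = 1/16; P(at least one) = 1 − 1/16 = 15/16.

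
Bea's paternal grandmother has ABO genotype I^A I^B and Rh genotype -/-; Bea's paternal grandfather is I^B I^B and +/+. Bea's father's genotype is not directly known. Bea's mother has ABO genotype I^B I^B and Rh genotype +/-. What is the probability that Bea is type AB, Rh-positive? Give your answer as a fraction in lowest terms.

3/16

Bea's father's ABO genotype from I^A I^B × I^B I^B: 1/2 I^A I^B, 1/2 I^B I^B.
Crossing each possibility with the mother I^B I^B and summing P(type AB): 1/2·1/2 + 1/2·0 = 1/4.
Similarly for Rh via the father's Rh distribution: P(Rh+) = 3/4.
Independent loci: 1/4 × 3/4 = 3/16.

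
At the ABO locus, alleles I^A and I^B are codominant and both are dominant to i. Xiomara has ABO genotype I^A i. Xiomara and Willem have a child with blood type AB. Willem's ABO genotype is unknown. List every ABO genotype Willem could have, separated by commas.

I^A I^B, I^B I^B, I^B i

For each candidate genotype of Willem, check whether crossing it with I^A i can produce every observed child phenotype.
  I^A I^A → possible child types {A} ✗
  I^A I^B → possible child types {A, B, AB} ✓
  I^A i → possible child types {O, A} ✗
  I^B I^B → possible child types {B, AB} ✓
  I^B i → possible child types {O, A, B, AB} ✓
  i i → possible child types {O, A} ✗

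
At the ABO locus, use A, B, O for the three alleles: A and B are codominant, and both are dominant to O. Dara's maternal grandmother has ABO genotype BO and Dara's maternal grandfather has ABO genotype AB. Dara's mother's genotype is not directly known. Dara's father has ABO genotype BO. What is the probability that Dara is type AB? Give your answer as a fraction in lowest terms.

1/8

Dara's mother's ABO genotype from BO × AB: 1/4 AB, 1/4 AO, 1/4 BB, 1/4 BO.
Crossing each possibility with the father BO and summing P(type AB): 1/4·1/4 + 1/4·1/4 + 1/4·0 + 1/4·0 = 1/8.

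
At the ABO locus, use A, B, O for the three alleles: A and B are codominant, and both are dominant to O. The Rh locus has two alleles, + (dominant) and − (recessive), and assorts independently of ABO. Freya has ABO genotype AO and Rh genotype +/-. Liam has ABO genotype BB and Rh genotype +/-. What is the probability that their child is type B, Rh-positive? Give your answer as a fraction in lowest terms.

ABO cross AO × BB → offspring phenotypes: 1/2 B, 1/2 AB.
Rh cross +/- × +/- → 3/4 Rh+, 1/4 Rh-.
Independent loci: P(type B, Rh-positive) = 1/2 × 3/4 = 3/8.

3/8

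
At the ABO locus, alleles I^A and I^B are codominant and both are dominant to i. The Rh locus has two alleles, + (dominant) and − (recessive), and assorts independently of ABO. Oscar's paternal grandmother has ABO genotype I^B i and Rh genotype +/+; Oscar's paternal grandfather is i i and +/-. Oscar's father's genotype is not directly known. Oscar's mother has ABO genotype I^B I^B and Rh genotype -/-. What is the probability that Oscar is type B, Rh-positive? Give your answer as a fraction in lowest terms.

3/4

Oscar's father's ABO genotype from I^B i × i i: 1/2 I^B i, 1/2 i i.
Crossing each possibility with the mother I^B I^B and summing P(type B): 1/2·1 + 1/2·1 = 1.
Similarly for Rh via the father's Rh distribution: P(Rh+) = 3/4.
Independent loci: 1 × 3/4 = 3/4.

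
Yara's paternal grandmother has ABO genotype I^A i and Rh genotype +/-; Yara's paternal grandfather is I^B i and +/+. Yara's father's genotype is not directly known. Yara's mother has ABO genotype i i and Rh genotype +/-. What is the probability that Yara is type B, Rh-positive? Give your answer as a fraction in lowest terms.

Yara's father's ABO genotype from I^A i × I^B i: 1/4 I^A I^B, 1/4 I^A i, 1/4 I^B i, 1/4 i i.
Crossing each possibility with the mother i i and summing P(type B): 1/4·1/2 + 1/4·0 + 1/4·1/2 + 1/4·0 = 1/4.
Similarly for Rh via the father's Rh distribution: P(Rh+) = 7/8.
Independent loci: 1/4 × 7/8 = 7/32.

7/32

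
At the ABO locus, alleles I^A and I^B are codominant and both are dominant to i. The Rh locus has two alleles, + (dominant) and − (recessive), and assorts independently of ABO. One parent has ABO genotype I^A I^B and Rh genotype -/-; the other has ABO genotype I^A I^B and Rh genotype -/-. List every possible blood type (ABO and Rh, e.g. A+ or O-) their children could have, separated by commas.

Gametes from I^A I^B × I^A I^B give offspring ABO genotypes I^A I^A, I^A I^B, I^B I^B, i.e. phenotypes A, B, AB.
Rh cross -/- × -/- → phenotypes Rh-.
Combining independently: A-, B-, AB-.

A-, B-, AB-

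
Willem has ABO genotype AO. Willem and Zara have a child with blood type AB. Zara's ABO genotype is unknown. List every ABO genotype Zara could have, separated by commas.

AB, BB, BO

For each candidate genotype of Zara, check whether crossing it with AO can produce every observed child phenotype.
  AA → possible child types {A} ✗
  AB → possible child types {A, B, AB} ✓
  AO → possible child types {O, A} ✗
  BB → possible child types {B, AB} ✓
  BO → possible child types {O, A, B, AB} ✓
  OO → possible child types {O, A} ✗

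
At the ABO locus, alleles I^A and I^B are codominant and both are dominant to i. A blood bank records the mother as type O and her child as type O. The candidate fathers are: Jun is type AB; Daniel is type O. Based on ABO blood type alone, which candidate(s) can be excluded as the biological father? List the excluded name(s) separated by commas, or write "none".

Jun

A candidate is excluded only if no genotype consistent with his phenotype could produce a type O child with a type O mother.
Jun (type AB): no genotype consistent with that phenotype can produce a type-O child with a type-O mother.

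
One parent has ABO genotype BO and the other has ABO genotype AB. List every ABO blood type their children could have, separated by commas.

Gametes from BO × AB give offspring ABO genotypes AB, AO, BB, BO, i.e. phenotypes A, B, AB.

A, B, AB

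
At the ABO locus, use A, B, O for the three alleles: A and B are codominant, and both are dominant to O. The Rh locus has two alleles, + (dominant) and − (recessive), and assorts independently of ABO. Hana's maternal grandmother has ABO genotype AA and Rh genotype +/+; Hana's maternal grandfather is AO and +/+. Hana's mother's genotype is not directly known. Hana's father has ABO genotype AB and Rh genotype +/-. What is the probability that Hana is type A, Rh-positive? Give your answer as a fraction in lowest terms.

Hana's mother's ABO genotype from AA × AO: 1/2 AA, 1/2 AO.
Crossing each possibility with the father AB and summing P(type A): 1/2·1/2 + 1/2·1/2 = 1/2.
Similarly for Rh via the mother's Rh distribution: P(Rh+) = 1.
Independent loci: 1/2 × 1 = 1/2.

1/2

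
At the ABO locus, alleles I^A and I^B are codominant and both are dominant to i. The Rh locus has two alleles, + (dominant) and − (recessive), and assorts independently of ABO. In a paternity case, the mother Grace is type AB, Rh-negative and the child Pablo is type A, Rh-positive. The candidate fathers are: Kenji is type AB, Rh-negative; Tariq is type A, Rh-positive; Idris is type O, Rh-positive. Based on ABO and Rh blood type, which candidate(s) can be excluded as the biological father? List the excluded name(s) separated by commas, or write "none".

A candidate is excluded only if no genotype consistent with his phenotype could produce a type A, Rh-positive child with a type AB, Rh-negative mother.
Kenji (type AB, Rh-): no genotype consistent with that phenotype can produce a type-A Rh+ child with a type-AB mother.

Kenji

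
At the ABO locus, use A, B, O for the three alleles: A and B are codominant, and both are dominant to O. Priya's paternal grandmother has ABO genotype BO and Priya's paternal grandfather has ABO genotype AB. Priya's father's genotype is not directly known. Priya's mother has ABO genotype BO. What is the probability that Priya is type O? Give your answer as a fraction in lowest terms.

1/8

Priya's father's ABO genotype from BO × AB: 1/4 AB, 1/4 AO, 1/4 BB, 1/4 BO.
Crossing each possibility with the mother BO and summing P(type O): 1/4·0 + 1/4·1/4 + 1/4·0 + 1/4·1/4 = 1/8.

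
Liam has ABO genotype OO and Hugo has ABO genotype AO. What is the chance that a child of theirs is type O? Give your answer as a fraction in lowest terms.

ABO cross OO × AO → offspring phenotypes: 1/2 O, 1/2 A.
So P(type O) = 1/2.

1/2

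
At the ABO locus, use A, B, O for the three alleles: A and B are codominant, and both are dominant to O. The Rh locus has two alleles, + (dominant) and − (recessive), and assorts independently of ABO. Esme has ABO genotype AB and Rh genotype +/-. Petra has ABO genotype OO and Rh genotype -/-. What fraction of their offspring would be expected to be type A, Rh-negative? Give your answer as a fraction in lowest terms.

ABO cross AB × OO → offspring phenotypes: 1/2 A, 1/2 B.
Rh cross +/- × -/- → 1/2 Rh+, 1/2 Rh-.
Independent loci: P(type A, Rh-negative) = 1/2 × 1/2 = 1/4.

1/4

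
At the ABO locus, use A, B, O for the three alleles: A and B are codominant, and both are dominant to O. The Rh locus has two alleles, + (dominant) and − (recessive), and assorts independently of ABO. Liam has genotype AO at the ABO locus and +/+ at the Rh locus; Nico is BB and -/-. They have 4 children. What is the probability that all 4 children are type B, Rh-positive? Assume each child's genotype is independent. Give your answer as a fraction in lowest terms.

1/16

ABO cross AO × BB → 1/2 B, 1/2 AB.
Rh cross +/+ × -/- → 1 Rh+; so P(type B, Rh-positive) = 1/2 × 1 = 1/2 per child.
All 4 independent: (1/2)^4 = 1/16.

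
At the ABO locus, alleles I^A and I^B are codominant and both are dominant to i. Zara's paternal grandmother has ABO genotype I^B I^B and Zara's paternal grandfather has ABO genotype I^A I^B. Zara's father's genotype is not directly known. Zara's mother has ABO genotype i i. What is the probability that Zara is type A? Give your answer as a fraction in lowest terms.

1/4

Zara's father's ABO genotype from I^B I^B × I^A I^B: 1/2 I^A I^B, 1/2 I^B I^B.
Crossing each possibility with the mother i i and summing P(type A): 1/2·1/2 + 1/2·0 = 1/4.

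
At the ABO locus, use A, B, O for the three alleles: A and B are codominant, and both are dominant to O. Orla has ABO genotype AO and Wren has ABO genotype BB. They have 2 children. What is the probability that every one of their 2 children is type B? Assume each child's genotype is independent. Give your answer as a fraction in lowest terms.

ABO cross AO × BB → 1/2 B, 1/2 AB.
So P(type B) = 1/2 per child.
All 2 independent: (1/2)^2 = 1/4.

1/4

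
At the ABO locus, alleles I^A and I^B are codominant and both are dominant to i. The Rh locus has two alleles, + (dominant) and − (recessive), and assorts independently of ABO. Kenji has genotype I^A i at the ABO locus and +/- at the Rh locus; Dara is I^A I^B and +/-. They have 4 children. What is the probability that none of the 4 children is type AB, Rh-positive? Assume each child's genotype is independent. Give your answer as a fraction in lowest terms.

ABO cross I^A i × I^A I^B → 1/2 A, 1/4 B, 1/4 AB.
Rh cross +/- × +/- → 3/4 Rh+, 1/4 Rh-; so P(type AB, Rh-positive) = 1/4 × 3/4 = 3/16 per child.
P(not type AB, Rh-positive) = 13/16 for one child; (13/16)^4 = 28561/65536.

28561/65536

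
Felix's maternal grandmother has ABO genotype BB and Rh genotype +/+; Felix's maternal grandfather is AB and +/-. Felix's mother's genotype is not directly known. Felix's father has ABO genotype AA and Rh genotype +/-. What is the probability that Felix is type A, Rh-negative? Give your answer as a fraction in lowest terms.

Felix's mother's ABO genotype from BB × AB: 1/2 AB, 1/2 BB.
Crossing each possibility with the father AA and summing P(type A): 1/2·1/2 + 1/2·0 = 1/4.
Similarly for Rh via the mother's Rh distribution: P(Rh-) = 1/8.
Independent loci: 1/4 × 1/8 = 1/32.

1/32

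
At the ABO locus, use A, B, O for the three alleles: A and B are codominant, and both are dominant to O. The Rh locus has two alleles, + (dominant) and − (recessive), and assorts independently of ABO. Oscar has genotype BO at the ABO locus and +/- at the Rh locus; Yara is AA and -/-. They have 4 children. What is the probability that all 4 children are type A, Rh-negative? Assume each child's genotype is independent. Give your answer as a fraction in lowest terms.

1/256

ABO cross BO × AA → 1/2 A, 1/2 AB.
Rh cross +/- × -/- → 1/2 Rh+, 1/2 Rh-; so P(type A, Rh-negative) = 1/2 × 1/2 = 1/4 per child.
All 4 independent: (1/4)^4 = 1/256.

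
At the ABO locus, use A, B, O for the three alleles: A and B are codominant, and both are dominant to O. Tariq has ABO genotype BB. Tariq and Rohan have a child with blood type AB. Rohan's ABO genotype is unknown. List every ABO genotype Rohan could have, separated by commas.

AA, AB, AO

For each candidate genotype of Rohan, check whether crossing it with BB can produce every observed child phenotype.
  AA → possible child types {AB} ✓
  AB → possible child types {B, AB} ✓
  AO → possible child types {B, AB} ✓
  BB → possible child types {B} ✗
  BO → possible child types {B} ✗
  OO → possible child types {B} ✗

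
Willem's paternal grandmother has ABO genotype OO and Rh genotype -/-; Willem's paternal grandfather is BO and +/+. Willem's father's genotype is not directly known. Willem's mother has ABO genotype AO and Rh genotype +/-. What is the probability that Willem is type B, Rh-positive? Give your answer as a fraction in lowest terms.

3/32

Willem's father's ABO genotype from OO × BO: 1/2 BO, 1/2 OO.
Crossing each possibility with the mother AO and summing P(type B): 1/2·1/4 + 1/2·0 = 1/8.
Similarly for Rh via the father's Rh distribution: P(Rh+) = 3/4.
Independent loci: 1/8 × 3/4 = 3/32.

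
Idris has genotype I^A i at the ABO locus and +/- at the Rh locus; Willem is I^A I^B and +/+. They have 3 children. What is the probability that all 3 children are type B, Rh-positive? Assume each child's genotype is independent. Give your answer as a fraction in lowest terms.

1/64

ABO cross I^A i × I^A I^B → 1/2 A, 1/4 B, 1/4 AB.
Rh cross +/- × +/+ → 1 Rh+; so P(type B, Rh-positive) = 1/4 × 1 = 1/4 per child.
All 3 independent: (1/4)^3 = 1/64.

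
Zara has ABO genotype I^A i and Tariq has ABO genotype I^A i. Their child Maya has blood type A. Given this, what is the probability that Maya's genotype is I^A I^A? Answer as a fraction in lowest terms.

1/3

Cross I^A i × I^A i → 1/4 I^A I^A, 1/2 I^A i, 1/4 i i.
Type-A genotypes among offspring: I^A I^A (1/4), I^A i (1/2); total 3/4.
P(I^A I^A | type A) = (1/4) / (3/4) = 1/3.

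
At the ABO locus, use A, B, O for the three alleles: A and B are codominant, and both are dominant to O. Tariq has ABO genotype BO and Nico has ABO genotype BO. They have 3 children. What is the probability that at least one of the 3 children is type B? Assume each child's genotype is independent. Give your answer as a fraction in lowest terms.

ABO cross BO × BO → 1/4 O, 3/4 B.
So P(type B) = 3/4 per child.
P(none) = (1/4)^3 = 1/64; P(at least one) = 1 − 1/64 = 63/64.

63/64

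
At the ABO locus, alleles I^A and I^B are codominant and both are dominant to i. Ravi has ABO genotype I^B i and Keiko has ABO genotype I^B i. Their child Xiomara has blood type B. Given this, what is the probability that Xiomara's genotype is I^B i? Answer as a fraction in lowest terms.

2/3

Cross I^B i × I^B i → 1/4 I^B I^B, 1/2 I^B i, 1/4 i i.
Type-B genotypes among offspring: I^B I^B (1/4), I^B i (1/2); total 3/4.
P(I^B i | type B) = (1/2) / (3/4) = 2/3.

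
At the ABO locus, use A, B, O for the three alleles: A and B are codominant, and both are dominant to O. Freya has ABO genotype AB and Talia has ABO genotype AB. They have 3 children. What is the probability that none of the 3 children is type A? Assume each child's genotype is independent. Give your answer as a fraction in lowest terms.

ABO cross AB × AB → 1/4 A, 1/4 B, 1/2 AB.
So P(type A) = 1/4 per child.
P(not type A) = 3/4 for one child; (3/4)^3 = 27/64.

27/64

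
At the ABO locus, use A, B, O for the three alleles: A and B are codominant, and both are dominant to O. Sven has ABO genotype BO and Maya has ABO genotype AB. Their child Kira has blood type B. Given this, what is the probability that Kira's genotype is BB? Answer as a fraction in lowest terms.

1/2

Cross BO × AB → 1/4 AB, 1/4 AO, 1/4 BB, 1/4 BO.
Type-B genotypes among offspring: BB (1/4), BO (1/4); total 1/2.
P(BB | type B) = (1/4) / (1/2) = 1/2.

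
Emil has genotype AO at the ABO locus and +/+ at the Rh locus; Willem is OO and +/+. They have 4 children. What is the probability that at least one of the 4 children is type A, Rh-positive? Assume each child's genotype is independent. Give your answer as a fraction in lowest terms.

ABO cross AO × OO → 1/2 O, 1/2 A.
Rh cross +/+ × +/+ → 1 Rh+; so P(type A, Rh-positive) = 1/2 × 1 = 1/2 per child.
P(none) = (1/2)^4 = 1/16; P(at least one) = 1 − 1/16 = 15/16.

15/16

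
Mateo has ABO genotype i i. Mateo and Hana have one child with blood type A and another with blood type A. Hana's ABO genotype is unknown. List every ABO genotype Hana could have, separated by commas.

For each candidate genotype of Hana, check whether crossing it with i i can produce every observed child phenotype.
  I^A I^A → possible child types {A} ✓
  I^A I^B → possible child types {A, B} ✓
  I^A i → possible child types {O, A} ✓
  I^B I^B → possible child types {B} ✗
  I^B i → possible child types {O, B} ✗
  i i → possible child types {O} ✗

I^A I^A, I^A I^B, I^A i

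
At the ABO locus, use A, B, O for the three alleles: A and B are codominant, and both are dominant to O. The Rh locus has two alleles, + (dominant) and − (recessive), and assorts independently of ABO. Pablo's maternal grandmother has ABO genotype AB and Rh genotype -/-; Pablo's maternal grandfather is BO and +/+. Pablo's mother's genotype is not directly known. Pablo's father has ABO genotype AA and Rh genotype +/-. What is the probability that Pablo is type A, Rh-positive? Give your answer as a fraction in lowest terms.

3/8

Pablo's mother's ABO genotype from AB × BO: 1/4 AB, 1/4 AO, 1/4 BB, 1/4 BO.
Crossing each possibility with the father AA and summing P(type A): 1/4·1/2 + 1/4·1 + 1/4·0 + 1/4·1/2 = 1/2.
Similarly for Rh via the mother's Rh distribution: P(Rh+) = 3/4.
Independent loci: 1/2 × 3/4 = 3/8.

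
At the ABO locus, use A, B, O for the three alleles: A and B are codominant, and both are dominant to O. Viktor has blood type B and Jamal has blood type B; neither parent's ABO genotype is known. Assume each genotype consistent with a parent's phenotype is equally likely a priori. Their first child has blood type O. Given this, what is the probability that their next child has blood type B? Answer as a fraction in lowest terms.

3/4

Possible genotypes: Viktor ∈ {BB, BO}; Jamal ∈ {BB, BO}.
Weight each parental genotype pair by prior × P(type-O child):
  BO × BO: posterior weight 1; P(next child type B) = 3/4.
Weighted sum = 3/4.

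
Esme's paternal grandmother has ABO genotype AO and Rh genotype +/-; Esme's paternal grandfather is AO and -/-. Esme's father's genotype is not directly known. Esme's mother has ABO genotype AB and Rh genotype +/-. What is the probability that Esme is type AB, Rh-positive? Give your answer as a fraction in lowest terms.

5/32

Esme's father's ABO genotype from AO × AO: 1/4 AA, 1/2 AO, 1/4 OO.
Crossing each possibility with the mother AB and summing P(type AB): 1/4·1/2 + 1/2·1/4 + 1/4·0 = 1/4.
Similarly for Rh via the father's Rh distribution: P(Rh+) = 5/8.
Independent loci: 1/4 × 5/8 = 5/32.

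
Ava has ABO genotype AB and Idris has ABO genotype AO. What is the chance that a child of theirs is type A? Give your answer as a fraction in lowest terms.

ABO cross AB × AO → offspring phenotypes: 1/2 A, 1/4 B, 1/4 AB.
So P(type A) = 1/2.

1/2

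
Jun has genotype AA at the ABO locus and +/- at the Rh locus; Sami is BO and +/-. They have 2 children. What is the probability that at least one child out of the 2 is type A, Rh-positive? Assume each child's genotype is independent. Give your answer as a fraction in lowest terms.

39/64

ABO cross AA × BO → 1/2 A, 1/2 AB.
Rh cross +/- × +/- → 3/4 Rh+, 1/4 Rh-; so P(type A, Rh-positive) = 1/2 × 3/4 = 3/8 per child.
P(none) = (5/8)^2 = 25/64; P(at least one) = 1 − 25/64 = 39/64.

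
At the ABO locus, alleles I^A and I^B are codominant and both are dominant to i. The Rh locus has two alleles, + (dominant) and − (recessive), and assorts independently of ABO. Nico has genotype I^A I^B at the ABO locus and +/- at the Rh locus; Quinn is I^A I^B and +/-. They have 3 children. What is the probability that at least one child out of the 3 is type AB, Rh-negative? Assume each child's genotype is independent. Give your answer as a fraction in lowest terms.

ABO cross I^A I^B × I^A I^B → 1/4 A, 1/4 B, 1/2 AB.
Rh cross +/- × +/- → 3/4 Rh+, 1/4 Rh-; so P(type AB, Rh-negative) = 1/2 × 1/4 = 1/8 per child.
P(none) = (7/8)^3 = 343/512; P(at least one) = 1 − 343/512 = 169/512.

169/512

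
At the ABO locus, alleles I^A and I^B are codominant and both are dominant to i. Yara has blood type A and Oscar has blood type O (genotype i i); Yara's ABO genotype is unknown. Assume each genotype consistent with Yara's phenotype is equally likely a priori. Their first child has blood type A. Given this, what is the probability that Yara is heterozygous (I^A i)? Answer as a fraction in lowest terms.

Possible genotypes: Yara ∈ {I^A I^A, I^A i}; Oscar ∈ {i i}.
Weight each parental genotype pair by prior × P(type-A child):
  I^A I^A × i i: posterior weight 2/3.
  I^A i × i i: posterior weight 1/3.
Sum the posterior weight over pairs where Yara is I^A i: 1/3.

1/3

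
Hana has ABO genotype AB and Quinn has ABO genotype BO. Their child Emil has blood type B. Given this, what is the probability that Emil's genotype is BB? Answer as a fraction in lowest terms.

Cross AB × BO → 1/4 AB, 1/4 AO, 1/4 BB, 1/4 BO.
Type-B genotypes among offspring: BB (1/4), BO (1/4); total 1/2.
P(BB | type B) = (1/4) / (1/2) = 1/2.

1/2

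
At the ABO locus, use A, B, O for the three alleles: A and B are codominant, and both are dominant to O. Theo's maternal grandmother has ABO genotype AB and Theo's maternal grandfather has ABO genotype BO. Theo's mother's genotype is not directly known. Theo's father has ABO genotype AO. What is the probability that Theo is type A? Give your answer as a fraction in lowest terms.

Theo's mother's ABO genotype from AB × BO: 1/4 AB, 1/4 AO, 1/4 BB, 1/4 BO.
Crossing each possibility with the father AO and summing P(type A): 1/4·1/2 + 1/4·3/4 + 1/4·0 + 1/4·1/4 = 3/8.

3/8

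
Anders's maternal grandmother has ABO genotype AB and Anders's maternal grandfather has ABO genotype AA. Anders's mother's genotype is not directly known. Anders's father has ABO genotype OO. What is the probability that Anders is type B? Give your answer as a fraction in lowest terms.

Anders's mother's ABO genotype from AB × AA: 1/2 AA, 1/2 AB.
Crossing each possibility with the father OO and summing P(type B): 1/2·0 + 1/2·1/2 = 1/4.

1/4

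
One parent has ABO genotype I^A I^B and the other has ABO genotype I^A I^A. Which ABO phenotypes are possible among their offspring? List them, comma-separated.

A, AB

Gametes from I^A I^B × I^A I^A give offspring ABO genotypes I^A I^A, I^A I^B, i.e. phenotypes A, AB.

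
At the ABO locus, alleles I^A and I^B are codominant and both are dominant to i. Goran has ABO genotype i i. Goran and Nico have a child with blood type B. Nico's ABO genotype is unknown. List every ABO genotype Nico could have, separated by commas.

For each candidate genotype of Nico, check whether crossing it with i i can produce every observed child phenotype.
  I^A I^A → possible child types {A} ✗
  I^A I^B → possible child types {A, B} ✓
  I^A i → possible child types {O, A} ✗
  I^B I^B → possible child types {B} ✓
  I^B i → possible child types {O, B} ✓
  i i → possible child types {O} ✗

I^A I^B, I^B I^B, I^B i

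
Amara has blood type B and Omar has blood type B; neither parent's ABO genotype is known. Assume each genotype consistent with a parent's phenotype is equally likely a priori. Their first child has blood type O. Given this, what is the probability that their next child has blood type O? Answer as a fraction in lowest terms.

1/4

Possible genotypes: Amara ∈ {I^B I^B, I^B i}; Omar ∈ {I^B I^B, I^B i}.
Weight each parental genotype pair by prior × P(type-O child):
  I^B i × I^B i: posterior weight 1; P(next child type O) = 1/4.
Weighted sum = 1/4.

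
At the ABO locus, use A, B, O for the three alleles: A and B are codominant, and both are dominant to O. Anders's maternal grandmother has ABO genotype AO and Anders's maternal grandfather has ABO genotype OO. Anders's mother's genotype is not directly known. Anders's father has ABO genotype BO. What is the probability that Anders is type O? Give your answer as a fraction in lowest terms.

Anders's mother's ABO genotype from AO × OO: 1/2 AO, 1/2 OO.
Crossing each possibility with the father BO and summing P(type O): 1/2·1/4 + 1/2·1/2 = 3/8.

3/8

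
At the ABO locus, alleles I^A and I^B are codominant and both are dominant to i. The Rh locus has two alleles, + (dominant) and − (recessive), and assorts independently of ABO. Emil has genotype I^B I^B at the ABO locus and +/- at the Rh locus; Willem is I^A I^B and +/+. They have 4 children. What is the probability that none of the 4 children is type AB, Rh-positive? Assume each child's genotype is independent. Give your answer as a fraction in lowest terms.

ABO cross I^B I^B × I^A I^B → 1/2 B, 1/2 AB.
Rh cross +/- × +/+ → 1 Rh+; so P(type AB, Rh-positive) = 1/2 × 1 = 1/2 per child.
P(not type AB, Rh-positive) = 1/2 for one child; (1/2)^4 = 1/16.

1/16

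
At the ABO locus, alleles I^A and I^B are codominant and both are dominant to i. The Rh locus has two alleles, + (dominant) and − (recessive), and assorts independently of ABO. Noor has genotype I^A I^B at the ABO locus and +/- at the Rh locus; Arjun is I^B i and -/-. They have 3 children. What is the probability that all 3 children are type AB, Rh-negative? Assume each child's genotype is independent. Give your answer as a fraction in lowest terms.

ABO cross I^A I^B × I^B i → 1/4 A, 1/2 B, 1/4 AB.
Rh cross +/- × -/- → 1/2 Rh+, 1/2 Rh-; so P(type AB, Rh-negative) = 1/4 × 1/2 = 1/8 per child.
All 3 independent: (1/8)^3 = 1/512.

1/512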